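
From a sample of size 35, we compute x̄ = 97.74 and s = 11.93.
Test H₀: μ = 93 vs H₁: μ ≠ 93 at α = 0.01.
One-sample t-test:
H₀: μ = 93
H₁: μ ≠ 93
df = n - 1 = 34
t = (x̄ - μ₀) / (s/√n) = (97.74 - 93) / (11.93/√35) = 2.351
p-value = 0.0247

Since p-value > α = 0.01, we fail to reject H₀.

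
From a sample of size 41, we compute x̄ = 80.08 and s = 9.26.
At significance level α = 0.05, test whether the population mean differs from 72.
One-sample t-test:
H₀: μ = 72
H₁: μ ≠ 72
df = n - 1 = 40
t = (x̄ - μ₀) / (s/√n) = (80.08 - 72) / (9.26/√41) = 5.587
p-value < 0.0001

Since p-value < α = 0.05, we reject H₀.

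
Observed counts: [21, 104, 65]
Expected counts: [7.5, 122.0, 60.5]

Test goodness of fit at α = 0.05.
Chi-square goodness of fit test:
H₀: observed counts match expected distribution
H₁: observed counts differ from expected distribution
df = k - 1 = 2
χ² = Σ(O - E)²/E
   = (21 - 7.5)²/7.5 + (104 - 122.0)²/122.0 + (65 - 60.5)²/60.5
   = 24.300 + 2.656 + 0.335
   = 27.29
p-value < 0.0001

Since p-value < α = 0.05, we reject H₀.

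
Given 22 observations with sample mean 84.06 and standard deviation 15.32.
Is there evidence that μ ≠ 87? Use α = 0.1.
One-sample t-test:
H₀: μ = 87
H₁: μ ≠ 87
df = n - 1 = 21
t = (x̄ - μ₀) / (s/√n) = (84.06 - 87) / (15.32/√22) = -0.900
p-value = 0.3783

Since p-value > α = 0.1, we fail to reject H₀.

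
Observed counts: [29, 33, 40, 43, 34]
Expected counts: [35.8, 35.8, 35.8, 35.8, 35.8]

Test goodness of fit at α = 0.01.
Chi-square goodness of fit test:
H₀: observed counts match expected distribution
H₁: observed counts differ from expected distribution
df = k - 1 = 4
χ² = Σ(O - E)²/E
   = (29 - 35.8)²/35.8 + (33 - 35.8)²/35.8 + (40 - 35.8)²/35.8 + (43 - 35.8)²/35.8 + (34 - 35.8)²/35.8
   = 1.292 + 0.219 + 0.493 + 1.448 + 0.091
   = 3.54
p-value = 0.4715

Since p-value > α = 0.01, we fail to reject H₀.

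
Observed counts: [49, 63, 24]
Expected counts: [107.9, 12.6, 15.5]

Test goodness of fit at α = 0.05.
Chi-square goodness of fit test:
H₀: observed counts match expected distribution
H₁: observed counts differ from expected distribution
df = k - 1 = 2
χ² = Σ(O - E)²/E
   = (49 - 107.9)²/107.9 + (63 - 12.6)²/12.6 + (24 - 15.5)²/15.5
   = 32.152 + 201.600 + 4.661
   = 238.41
p-value < 0.0001

Since p-value < α = 0.05, we reject H₀.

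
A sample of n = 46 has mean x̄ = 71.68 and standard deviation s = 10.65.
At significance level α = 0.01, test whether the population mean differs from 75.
One-sample t-test:
H₀: μ = 75
H₁: μ ≠ 75
df = n - 1 = 45
t = (x̄ - μ₀) / (s/√n) = (71.68 - 75) / (10.65/√46) = -2.114
p-value = 0.0401

Since p-value > α = 0.01, we fail to reject H₀.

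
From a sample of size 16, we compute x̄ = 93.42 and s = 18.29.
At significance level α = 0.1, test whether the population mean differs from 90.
One-sample t-test:
H₀: μ = 90
H₁: μ ≠ 90
df = n - 1 = 15
t = (x̄ - μ₀) / (s/√n) = (93.42 - 90) / (18.29/√16) = 0.748
p-value = 0.4661

Since p-value > α = 0.1, we fail to reject H₀.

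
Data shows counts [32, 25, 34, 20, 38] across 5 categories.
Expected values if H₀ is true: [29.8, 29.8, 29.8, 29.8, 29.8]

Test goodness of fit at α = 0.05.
Chi-square goodness of fit test:
H₀: observed counts match expected distribution
H₁: observed counts differ from expected distribution
df = k - 1 = 4
χ² = Σ(O - E)²/E
   = (32 - 29.8)²/29.8 + (25 - 29.8)²/29.8 + (34 - 29.8)²/29.8 + (20 - 29.8)²/29.8 + (38 - 29.8)²/29.8
   = 0.162 + 0.773 + 0.592 + 3.223 + 2.256
   = 7.01
p-value = 0.1355

Since p-value > α = 0.05, we fail to reject H₀.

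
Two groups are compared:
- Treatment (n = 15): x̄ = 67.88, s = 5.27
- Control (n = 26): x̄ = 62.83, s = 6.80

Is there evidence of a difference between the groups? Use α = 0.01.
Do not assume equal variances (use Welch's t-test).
Welch's two-sample t-test:
H₀: μ₁ = μ₂
H₁: μ₁ ≠ μ₂
s₁²/n₁ = 5.27²/15 = 1.8515,  s₂²/n₂ = 6.80²/26 = 1.7785
SE = √(s₁²/n₁ + s₂²/n₂) = √(1.8515 + 1.7785) = 1.9053
df (Welch-Satterthwaite) = (s₁²/n₁ + s₂²/n₂)² / [(s₁²/n₁)²/(n₁-1) + (s₂²/n₂)²/(n₂-1)] ≈ 35.48
t = (x̄₁ - x̄₂) / SE = (67.88 - 62.83) / 1.9053 = 5.05 / 1.9053 = 2.651
p-value = 0.0119

Since p-value > α = 0.01, we fail to reject H₀.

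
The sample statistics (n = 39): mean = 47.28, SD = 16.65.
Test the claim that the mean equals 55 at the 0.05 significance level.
One-sample t-test:
H₀: μ = 55
H₁: μ ≠ 55
df = n - 1 = 38
t = (x̄ - μ₀) / (s/√n) = (47.28 - 55) / (16.65/√39) = -2.896
p-value = 0.0062

Since p-value < α = 0.05, we reject H₀.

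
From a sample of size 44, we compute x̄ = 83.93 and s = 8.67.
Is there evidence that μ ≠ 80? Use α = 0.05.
One-sample t-test:
H₀: μ = 80
H₁: μ ≠ 80
df = n - 1 = 43
t = (x̄ - μ₀) / (s/√n) = (83.93 - 80) / (8.67/√44) = 3.007
p-value = 0.0044

Since p-value < α = 0.05, we reject H₀.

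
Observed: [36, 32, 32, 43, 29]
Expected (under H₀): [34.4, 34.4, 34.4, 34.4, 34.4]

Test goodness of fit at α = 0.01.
Chi-square goodness of fit test:
H₀: observed counts match expected distribution
H₁: observed counts differ from expected distribution
df = k - 1 = 4
χ² = Σ(O - E)²/E
   = (36 - 34.4)²/34.4 + (32 - 34.4)²/34.4 + (32 - 34.4)²/34.4 + (43 - 34.4)²/34.4 + (29 - 34.4)²/34.4
   = 0.074 + 0.167 + 0.167 + 2.150 + 0.848
   = 3.41
p-value = 0.4922

Since p-value > α = 0.01, we fail to reject H₀.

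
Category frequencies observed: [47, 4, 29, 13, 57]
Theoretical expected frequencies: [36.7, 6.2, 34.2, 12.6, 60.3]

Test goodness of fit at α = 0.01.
Chi-square goodness of fit test:
H₀: observed counts match expected distribution
H₁: observed counts differ from expected distribution
df = k - 1 = 4
χ² = Σ(O - E)²/E
   = (47 - 36.7)²/36.7 + (4 - 6.2)²/6.2 + (29 - 34.2)²/34.2 + (13 - 12.6)²/12.6 + (57 - 60.3)²/60.3
   = 2.891 + 0.781 + 0.791 + 0.013 + 0.181
   = 4.66
p-value = 0.3245

Since p-value > α = 0.01, we fail to reject H₀.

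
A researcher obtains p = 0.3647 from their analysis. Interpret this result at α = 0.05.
Since p = 0.3647 > α = 0.05, fail to reject H₀.
There is insufficient evidence to reject the null hypothesis; the result is not statistically significant at the 0.05 level.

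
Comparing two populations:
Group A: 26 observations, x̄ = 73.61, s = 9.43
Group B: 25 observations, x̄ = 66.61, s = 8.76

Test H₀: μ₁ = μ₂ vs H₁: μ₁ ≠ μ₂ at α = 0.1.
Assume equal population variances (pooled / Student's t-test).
Student's two-sample t-test (equal variances):
H₀: μ₁ = μ₂
H₁: μ₁ ≠ μ₂
df = n₁ + n₂ - 2 = 49
Pooled variance s_p² = [(n₁-1)s₁² + (n₂-1)s₂²] / (n₁ + n₂ - 2) = [(25)(9.43²) + (24)(8.76²)] / 49 = 82.9556
SE = √(s_p²(1/n₁ + 1/n₂)) = √(82.9556 × (1/26 + 1/25)) = 2.5512
t = (x̄₁ - x̄₂) / SE = (73.61 - 66.61) / 2.5512 = 7.00 / 2.5512 = 2.744
p-value = 0.0085

Since p-value < α = 0.1, we reject H₀.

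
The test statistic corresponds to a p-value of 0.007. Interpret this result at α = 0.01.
Since p = 0.007 < α = 0.01, reject H₀.
There is sufficient evidence to reject the null hypothesis; the result is statistically significant at the 0.01 level.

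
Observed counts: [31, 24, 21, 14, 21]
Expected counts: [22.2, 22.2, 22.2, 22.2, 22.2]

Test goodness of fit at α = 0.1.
Chi-square goodness of fit test:
H₀: observed counts match expected distribution
H₁: observed counts differ from expected distribution
df = k - 1 = 4
χ² = Σ(O - E)²/E
   = (31 - 22.2)²/22.2 + (24 - 22.2)²/22.2 + (21 - 22.2)²/22.2 + (14 - 22.2)²/22.2 + (21 - 22.2)²/22.2
   = 3.488 + 0.146 + 0.065 + 3.029 + 0.065
   = 6.79
p-value = 0.1473

Since p-value > α = 0.1, we fail to reject H₀.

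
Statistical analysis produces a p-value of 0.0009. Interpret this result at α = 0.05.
Since p = 0.0009 < α = 0.05, reject H₀.
There is sufficient evidence to reject the null hypothesis; the result is statistically significant at the 0.05 level.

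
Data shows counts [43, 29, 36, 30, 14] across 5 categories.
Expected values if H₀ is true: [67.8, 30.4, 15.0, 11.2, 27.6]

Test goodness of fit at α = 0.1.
Chi-square goodness of fit test:
H₀: observed counts match expected distribution
H₁: observed counts differ from expected distribution
df = k - 1 = 4
χ² = Σ(O - E)²/E
   = (43 - 67.8)²/67.8 + (29 - 30.4)²/30.4 + (36 - 15.0)²/15.0 + (30 - 11.2)²/11.2 + (14 - 27.6)²/27.6
   = 9.071 + 0.064 + 29.400 + 31.557 + 6.701
   = 76.79
p-value < 0.0001

Since p-value < α = 0.1, we reject H₀.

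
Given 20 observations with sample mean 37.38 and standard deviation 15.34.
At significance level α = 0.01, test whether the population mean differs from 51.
One-sample t-test:
H₀: μ = 51
H₁: μ ≠ 51
df = n - 1 = 19
t = (x̄ - μ₀) / (s/√n) = (37.38 - 51) / (15.34/√20) = -3.971
p-value = 0.0008

Since p-value < α = 0.01, we reject H₀.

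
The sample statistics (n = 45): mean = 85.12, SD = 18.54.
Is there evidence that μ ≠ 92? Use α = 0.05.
One-sample t-test:
H₀: μ = 92
H₁: μ ≠ 92
df = n - 1 = 44
t = (x̄ - μ₀) / (s/√n) = (85.12 - 92) / (18.54/√45) = -2.489
p-value = 0.0167

Since p-value < α = 0.05, we reject H₀.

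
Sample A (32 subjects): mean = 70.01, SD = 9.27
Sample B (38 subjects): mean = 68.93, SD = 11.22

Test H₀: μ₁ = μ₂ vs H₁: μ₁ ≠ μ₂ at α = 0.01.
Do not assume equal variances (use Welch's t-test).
Welch's two-sample t-test:
H₀: μ₁ = μ₂
H₁: μ₁ ≠ μ₂
s₁²/n₁ = 9.27²/32 = 2.6854,  s₂²/n₂ = 11.22²/38 = 3.3129
SE = √(s₁²/n₁ + s₂²/n₂) = √(2.6854 + 3.3129) = 2.4491
df (Welch-Satterthwaite) = (s₁²/n₁ + s₂²/n₂)² / [(s₁²/n₁)²/(n₁-1) + (s₂²/n₂)²/(n₂-1)] ≈ 67.98
t = (x̄₁ - x̄₂) / SE = (70.01 - 68.93) / 2.4491 = 1.08 / 2.4491 = 0.441
p-value = 0.6606

Since p-value > α = 0.01, we fail to reject H₀.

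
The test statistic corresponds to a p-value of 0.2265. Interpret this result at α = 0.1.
Since p = 0.2265 > α = 0.1, fail to reject H₀.
There is insufficient evidence to reject the null hypothesis; the result is not statistically significant at the 0.1 level.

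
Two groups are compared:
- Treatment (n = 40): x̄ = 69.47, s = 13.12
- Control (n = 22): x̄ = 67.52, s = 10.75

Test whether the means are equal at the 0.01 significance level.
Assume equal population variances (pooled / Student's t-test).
Student's two-sample t-test (equal variances):
H₀: μ₁ = μ₂
H₁: μ₁ ≠ μ₂
df = n₁ + n₂ - 2 = 60
Pooled variance s_p² = [(n₁-1)s₁² + (n₂-1)s₂²] / (n₁ + n₂ - 2) = [(39)(13.12²) + (21)(10.75²)] / 60 = 152.3342
SE = √(s_p²(1/n₁ + 1/n₂)) = √(152.3342 × (1/40 + 1/22)) = 3.2761
t = (x̄₁ - x̄₂) / SE = (69.47 - 67.52) / 3.2761 = 1.95 / 3.2761 = 0.595
p-value = 0.5539

Since p-value > α = 0.01, we fail to reject H₀.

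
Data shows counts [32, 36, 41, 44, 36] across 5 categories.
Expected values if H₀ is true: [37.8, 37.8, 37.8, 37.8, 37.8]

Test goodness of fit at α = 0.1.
Chi-square goodness of fit test:
H₀: observed counts match expected distribution
H₁: observed counts differ from expected distribution
df = k - 1 = 4
χ² = Σ(O - E)²/E
   = (32 - 37.8)²/37.8 + (36 - 37.8)²/37.8 + (41 - 37.8)²/37.8 + (44 - 37.8)²/37.8 + (36 - 37.8)²/37.8
   = 0.890 + 0.086 + 0.271 + 1.017 + 0.086
   = 2.35
p-value = 0.6718

Since p-value > α = 0.1, we fail to reject H₀.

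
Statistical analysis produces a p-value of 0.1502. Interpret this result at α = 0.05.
Since p = 0.1502 > α = 0.05, fail to reject H₀.
There is insufficient evidence to reject the null hypothesis; the result is not statistically significant at the 0.05 level.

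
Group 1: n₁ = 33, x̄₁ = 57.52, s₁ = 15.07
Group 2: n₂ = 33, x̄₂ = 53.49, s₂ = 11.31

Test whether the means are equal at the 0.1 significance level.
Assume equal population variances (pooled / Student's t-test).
Student's two-sample t-test (equal variances):
H₀: μ₁ = μ₂
H₁: μ₁ ≠ μ₂
df = n₁ + n₂ - 2 = 64
Pooled variance s_p² = [(n₁-1)s₁² + (n₂-1)s₂²] / (n₁ + n₂ - 2) = [(32)(15.07²) + (32)(11.31²)] / 64 = 177.5105
SE = √(s_p²(1/n₁ + 1/n₂)) = √(177.5105 × (1/33 + 1/33)) = 3.2800
t = (x̄₁ - x̄₂) / SE = (57.52 - 53.49) / 3.2800 = 4.03 / 3.2800 = 1.229
p-value = 0.2237

Since p-value > α = 0.1, we fail to reject H₀.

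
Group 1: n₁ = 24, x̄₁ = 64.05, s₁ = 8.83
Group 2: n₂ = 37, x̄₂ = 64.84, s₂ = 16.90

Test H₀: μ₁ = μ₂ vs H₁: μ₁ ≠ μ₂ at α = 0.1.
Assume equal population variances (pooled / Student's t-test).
Student's two-sample t-test (equal variances):
H₀: μ₁ = μ₂
H₁: μ₁ ≠ μ₂
df = n₁ + n₂ - 2 = 59
Pooled variance s_p² = [(n₁-1)s₁² + (n₂-1)s₂²] / (n₁ + n₂ - 2) = [(23)(8.83²) + (36)(16.90²)] / 59 = 204.6652
SE = √(s_p²(1/n₁ + 1/n₂)) = √(204.6652 × (1/24 + 1/37)) = 3.7496
t = (x̄₁ - x̄₂) / SE = (64.05 - 64.84) / 3.7496 = -0.79 / 3.7496 = -0.211
p-value = 0.8339

Since p-value > α = 0.1, we fail to reject H₀.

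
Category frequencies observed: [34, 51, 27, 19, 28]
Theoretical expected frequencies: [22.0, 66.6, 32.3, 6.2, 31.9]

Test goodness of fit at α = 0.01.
Chi-square goodness of fit test:
H₀: observed counts match expected distribution
H₁: observed counts differ from expected distribution
df = k - 1 = 4
χ² = Σ(O - E)²/E
   = (34 - 22.0)²/22.0 + (51 - 66.6)²/66.6 + (27 - 32.3)²/32.3 + (19 - 6.2)²/6.2 + (28 - 31.9)²/31.9
   = 6.545 + 3.654 + 0.870 + 26.426 + 0.477
   = 37.97
p-value < 0.0001

Since p-value < α = 0.01, we reject H₀.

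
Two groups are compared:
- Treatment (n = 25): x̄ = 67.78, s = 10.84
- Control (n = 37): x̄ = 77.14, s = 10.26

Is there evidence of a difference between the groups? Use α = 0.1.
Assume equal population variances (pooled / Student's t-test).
Student's two-sample t-test (equal variances):
H₀: μ₁ = μ₂
H₁: μ₁ ≠ μ₂
df = n₁ + n₂ - 2 = 60
Pooled variance s_p² = [(n₁-1)s₁² + (n₂-1)s₂²] / (n₁ + n₂ - 2) = [(24)(10.84²) + (36)(10.26²)] / 60 = 110.1628
SE = √(s_p²(1/n₁ + 1/n₂)) = √(110.1628 × (1/25 + 1/37)) = 2.7173
t = (x̄₁ - x̄₂) / SE = (67.78 - 77.14) / 2.7173 = -9.36 / 2.7173 = -3.445
p-value = 0.0010

Since p-value < α = 0.1, we reject H₀.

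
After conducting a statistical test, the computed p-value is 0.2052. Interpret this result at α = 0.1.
Since p = 0.2052 > α = 0.1, fail to reject H₀.
There is insufficient evidence to reject the null hypothesis; the result is not statistically significant at the 0.1 level.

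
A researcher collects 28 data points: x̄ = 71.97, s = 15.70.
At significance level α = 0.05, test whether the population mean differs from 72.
One-sample t-test:
H₀: μ = 72
H₁: μ ≠ 72
df = n - 1 = 27
t = (x̄ - μ₀) / (s/√n) = (71.97 - 72) / (15.70/√28) = -0.010
p-value = 0.9920

Since p-value > α = 0.05, we fail to reject H₀.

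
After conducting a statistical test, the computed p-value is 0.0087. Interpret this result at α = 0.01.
Since p = 0.0087 < α = 0.01, reject H₀.
There is sufficient evidence to reject the null hypothesis; the result is statistically significant at the 0.01 level.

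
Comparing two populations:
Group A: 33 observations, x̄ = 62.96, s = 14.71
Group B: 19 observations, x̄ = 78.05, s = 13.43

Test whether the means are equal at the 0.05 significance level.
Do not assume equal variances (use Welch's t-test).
Welch's two-sample t-test:
H₀: μ₁ = μ₂
H₁: μ₁ ≠ μ₂
s₁²/n₁ = 14.71²/33 = 6.5571,  s₂²/n₂ = 13.43²/19 = 9.4929
SE = √(s₁²/n₁ + s₂²/n₂) = √(6.5571 + 9.4929) = 4.0062
df (Welch-Satterthwaite) = (s₁²/n₁ + s₂²/n₂)² / [(s₁²/n₁)²/(n₁-1) + (s₂²/n₂)²/(n₂-1)] ≈ 40.57
t = (x̄₁ - x̄₂) / SE = (62.96 - 78.05) / 4.0062 = -15.09 / 4.0062 = -3.767
p-value = 0.0005

Since p-value < α = 0.05, we reject H₀.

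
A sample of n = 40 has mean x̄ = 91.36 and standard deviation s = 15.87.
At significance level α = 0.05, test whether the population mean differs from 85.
One-sample t-test:
H₀: μ = 85
H₁: μ ≠ 85
df = n - 1 = 39
t = (x̄ - μ₀) / (s/√n) = (91.36 - 85) / (15.87/√40) = 2.535
p-value = 0.0154

Since p-value < α = 0.05, we reject H₀.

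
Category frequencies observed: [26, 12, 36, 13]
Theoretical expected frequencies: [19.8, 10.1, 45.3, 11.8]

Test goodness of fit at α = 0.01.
Chi-square goodness of fit test:
H₀: observed counts match expected distribution
H₁: observed counts differ from expected distribution
df = k - 1 = 3
χ² = Σ(O - E)²/E
   = (26 - 19.8)²/19.8 + (12 - 10.1)²/10.1 + (36 - 45.3)²/45.3 + (13 - 11.8)²/11.8
   = 1.941 + 0.357 + 1.909 + 0.122
   = 4.33
p-value = 0.2280

Since p-value > α = 0.01, we fail to reject H₀.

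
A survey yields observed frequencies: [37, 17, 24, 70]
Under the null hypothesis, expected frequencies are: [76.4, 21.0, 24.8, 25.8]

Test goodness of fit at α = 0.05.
Chi-square goodness of fit test:
H₀: observed counts match expected distribution
H₁: observed counts differ from expected distribution
df = k - 1 = 3
χ² = Σ(O - E)²/E
   = (37 - 76.4)²/76.4 + (17 - 21.0)²/21.0 + (24 - 24.8)²/24.8 + (70 - 25.8)²/25.8
   = 20.319 + 0.762 + 0.026 + 75.722
   = 96.83
p-value < 0.0001

Since p-value < α = 0.05, we reject H₀.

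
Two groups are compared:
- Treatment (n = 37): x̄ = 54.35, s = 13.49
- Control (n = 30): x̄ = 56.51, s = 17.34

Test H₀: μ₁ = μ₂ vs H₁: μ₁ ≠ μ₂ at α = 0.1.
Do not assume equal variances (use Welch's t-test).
Welch's two-sample t-test:
H₀: μ₁ = μ₂
H₁: μ₁ ≠ μ₂
s₁²/n₁ = 13.49²/37 = 4.9184,  s₂²/n₂ = 17.34²/30 = 10.0225
SE = √(s₁²/n₁ + s₂²/n₂) = √(4.9184 + 10.0225) = 3.8653
df (Welch-Satterthwaite) = (s₁²/n₁ + s₂²/n₂)² / [(s₁²/n₁)²/(n₁-1) + (s₂²/n₂)²/(n₂-1)] ≈ 53.98
t = (x̄₁ - x̄₂) / SE = (54.35 - 56.51) / 3.8653 = -2.16 / 3.8653 = -0.559
p-value = 0.5786

Since p-value > α = 0.1, we fail to reject H₀.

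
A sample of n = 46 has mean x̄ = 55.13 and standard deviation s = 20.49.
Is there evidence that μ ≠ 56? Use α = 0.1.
One-sample t-test:
H₀: μ = 56
H₁: μ ≠ 56
df = n - 1 = 45
t = (x̄ - μ₀) / (s/√n) = (55.13 - 56) / (20.49/√46) = -0.288
p-value = 0.7747

Since p-value > α = 0.1, we fail to reject H₀.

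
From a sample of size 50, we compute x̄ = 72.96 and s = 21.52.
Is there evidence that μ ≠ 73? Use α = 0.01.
One-sample t-test:
H₀: μ = 73
H₁: μ ≠ 73
df = n - 1 = 49
t = (x̄ - μ₀) / (s/√n) = (72.96 - 73) / (21.52/√50) = -0.013
p-value = 0.9896

Since p-value > α = 0.01, we fail to reject H₀.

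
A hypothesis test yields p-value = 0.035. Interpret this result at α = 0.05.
Since p = 0.035 < α = 0.05, reject H₀.
There is sufficient evidence to reject the null hypothesis; the result is statistically significant at the 0.05 level.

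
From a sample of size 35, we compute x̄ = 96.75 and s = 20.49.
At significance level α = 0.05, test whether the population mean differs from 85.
One-sample t-test:
H₀: μ = 85
H₁: μ ≠ 85
df = n - 1 = 34
t = (x̄ - μ₀) / (s/√n) = (96.75 - 85) / (20.49/√35) = 3.393
p-value = 0.0018

Since p-value < α = 0.05, we reject H₀.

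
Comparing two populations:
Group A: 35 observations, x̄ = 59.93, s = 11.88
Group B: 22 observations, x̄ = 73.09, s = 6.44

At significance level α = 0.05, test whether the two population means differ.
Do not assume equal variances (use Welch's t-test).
Welch's two-sample t-test:
H₀: μ₁ = μ₂
H₁: μ₁ ≠ μ₂
s₁²/n₁ = 11.88²/35 = 4.0324,  s₂²/n₂ = 6.44²/22 = 1.8852
SE = √(s₁²/n₁ + s₂²/n₂) = √(4.0324 + 1.8852) = 2.4326
df (Welch-Satterthwaite) = (s₁²/n₁ + s₂²/n₂)² / [(s₁²/n₁)²/(n₁-1) + (s₂²/n₂)²/(n₂-1)] ≈ 54.08
t = (x̄₁ - x̄₂) / SE = (59.93 - 73.09) / 2.4326 = -13.16 / 2.4326 = -5.410
p-value < 0.0001

Since p-value < α = 0.05, we reject H₀.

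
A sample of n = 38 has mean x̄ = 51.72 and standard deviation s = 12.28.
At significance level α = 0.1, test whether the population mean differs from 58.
One-sample t-test:
H₀: μ = 58
H₁: μ ≠ 58
df = n - 1 = 37
t = (x̄ - μ₀) / (s/√n) = (51.72 - 58) / (12.28/√38) = -3.152
p-value = 0.0032

Since p-value < α = 0.1, we reject H₀.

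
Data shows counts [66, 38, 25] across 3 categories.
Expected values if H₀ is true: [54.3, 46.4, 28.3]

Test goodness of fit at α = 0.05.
Chi-square goodness of fit test:
H₀: observed counts match expected distribution
H₁: observed counts differ from expected distribution
df = k - 1 = 2
χ² = Σ(O - E)²/E
   = (66 - 54.3)²/54.3 + (38 - 46.4)²/46.4 + (25 - 28.3)²/28.3
   = 2.521 + 1.521 + 0.385
   = 4.43
p-value = 0.1093

Since p-value > α = 0.05, we fail to reject H₀.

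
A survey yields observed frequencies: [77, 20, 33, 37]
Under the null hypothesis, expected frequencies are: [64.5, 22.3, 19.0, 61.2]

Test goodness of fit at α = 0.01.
Chi-square goodness of fit test:
H₀: observed counts match expected distribution
H₁: observed counts differ from expected distribution
df = k - 1 = 3
χ² = Σ(O - E)²/E
   = (77 - 64.5)²/64.5 + (20 - 22.3)²/22.3 + (33 - 19.0)²/19.0 + (37 - 61.2)²/61.2
   = 2.422 + 0.237 + 10.316 + 9.569
   = 22.54
p-value = 0.0001

Since p-value < α = 0.01, we reject H₀.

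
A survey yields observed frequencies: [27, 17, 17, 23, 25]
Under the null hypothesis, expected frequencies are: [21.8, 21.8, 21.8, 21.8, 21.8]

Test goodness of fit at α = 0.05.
Chi-square goodness of fit test:
H₀: observed counts match expected distribution
H₁: observed counts differ from expected distribution
df = k - 1 = 4
χ² = Σ(O - E)²/E
   = (27 - 21.8)²/21.8 + (17 - 21.8)²/21.8 + (17 - 21.8)²/21.8 + (23 - 21.8)²/21.8 + (25 - 21.8)²/21.8
   = 1.240 + 1.057 + 1.057 + 0.066 + 0.470
   = 3.89
p-value = 0.4211

Since p-value > α = 0.05, we fail to reject H₀.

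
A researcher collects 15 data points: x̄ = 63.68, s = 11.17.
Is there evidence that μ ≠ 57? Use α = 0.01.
One-sample t-test:
H₀: μ = 57
H₁: μ ≠ 57
df = n - 1 = 14
t = (x̄ - μ₀) / (s/√n) = (63.68 - 57) / (11.17/√15) = 2.316
p-value = 0.0362

Since p-value > α = 0.01, we fail to reject H₀.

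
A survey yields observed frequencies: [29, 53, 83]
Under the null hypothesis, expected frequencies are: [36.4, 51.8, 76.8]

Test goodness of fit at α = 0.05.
Chi-square goodness of fit test:
H₀: observed counts match expected distribution
H₁: observed counts differ from expected distribution
df = k - 1 = 2
χ² = Σ(O - E)²/E
   = (29 - 36.4)²/36.4 + (53 - 51.8)²/51.8 + (83 - 76.8)²/76.8
   = 1.504 + 0.028 + 0.501
   = 2.03
p-value = 0.3619

Since p-value > α = 0.05, we fail to reject H₀.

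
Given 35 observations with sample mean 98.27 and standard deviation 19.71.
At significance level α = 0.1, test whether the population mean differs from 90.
One-sample t-test:
H₀: μ = 90
H₁: μ ≠ 90
df = n - 1 = 34
t = (x̄ - μ₀) / (s/√n) = (98.27 - 90) / (19.71/√35) = 2.482
p-value = 0.0182

Since p-value < α = 0.1, we reject H₀.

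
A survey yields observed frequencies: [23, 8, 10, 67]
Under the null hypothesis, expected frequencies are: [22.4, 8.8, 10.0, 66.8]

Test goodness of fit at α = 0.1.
Chi-square goodness of fit test:
H₀: observed counts match expected distribution
H₁: observed counts differ from expected distribution
df = k - 1 = 3
χ² = Σ(O - E)²/E
   = (23 - 22.4)²/22.4 + (8 - 8.8)²/8.8 + (10 - 10.0)²/10.0 + (67 - 66.8)²/66.8
   = 0.016 + 0.073 + 0.000 + 0.001
   = 0.09
p-value = 0.9931

Since p-value > α = 0.1, we fail to reject H₀.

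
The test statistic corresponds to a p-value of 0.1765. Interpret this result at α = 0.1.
Since p = 0.1765 > α = 0.1, fail to reject H₀.
There is insufficient evidence to reject the null hypothesis; the result is not statistically significant at the 0.1 level.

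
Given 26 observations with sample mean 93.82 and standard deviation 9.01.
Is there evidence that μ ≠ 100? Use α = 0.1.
One-sample t-test:
H₀: μ = 100
H₁: μ ≠ 100
df = n - 1 = 25
t = (x̄ - μ₀) / (s/√n) = (93.82 - 100) / (9.01/√26) = -3.497
p-value = 0.0018

Since p-value < α = 0.1, we reject H₀.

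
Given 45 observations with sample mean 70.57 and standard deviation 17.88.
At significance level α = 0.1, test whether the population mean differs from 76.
One-sample t-test:
H₀: μ = 76
H₁: μ ≠ 76
df = n - 1 = 44
t = (x̄ - μ₀) / (s/√n) = (70.57 - 76) / (17.88/√45) = -2.037
p-value = 0.0477

Since p-value < α = 0.1, we reject H₀.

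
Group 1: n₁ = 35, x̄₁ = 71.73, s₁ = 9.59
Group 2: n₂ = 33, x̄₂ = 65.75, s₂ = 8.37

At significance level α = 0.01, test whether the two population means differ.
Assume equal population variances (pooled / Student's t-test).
Student's two-sample t-test (equal variances):
H₀: μ₁ = μ₂
H₁: μ₁ ≠ μ₂
df = n₁ + n₂ - 2 = 66
Pooled variance s_p² = [(n₁-1)s₁² + (n₂-1)s₂²] / (n₁ + n₂ - 2) = [(34)(9.59²) + (32)(8.37²)] / 66 = 81.3445
SE = √(s_p²(1/n₁ + 1/n₂)) = √(81.3445 × (1/35 + 1/33)) = 2.1884
t = (x̄₁ - x̄₂) / SE = (71.73 - 65.75) / 2.1884 = 5.98 / 2.1884 = 2.733
p-value = 0.0081

Since p-value < α = 0.01, we reject H₀.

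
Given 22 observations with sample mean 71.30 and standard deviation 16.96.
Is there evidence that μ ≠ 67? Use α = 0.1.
One-sample t-test:
H₀: μ = 67
H₁: μ ≠ 67
df = n - 1 = 21
t = (x̄ - μ₀) / (s/√n) = (71.30 - 67) / (16.96/√22) = 1.189
p-value = 0.2476

Since p-value > α = 0.1, we fail to reject H₀.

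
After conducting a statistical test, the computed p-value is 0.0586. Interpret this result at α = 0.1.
Since p = 0.0586 < α = 0.1, reject H₀.
There is sufficient evidence to reject the null hypothesis; the result is statistically significant at the 0.1 level.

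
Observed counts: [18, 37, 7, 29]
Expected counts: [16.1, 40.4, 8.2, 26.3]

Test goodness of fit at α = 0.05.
Chi-square goodness of fit test:
H₀: observed counts match expected distribution
H₁: observed counts differ from expected distribution
df = k - 1 = 3
χ² = Σ(O - E)²/E
   = (18 - 16.1)²/16.1 + (37 - 40.4)²/40.4 + (7 - 8.2)²/8.2 + (29 - 26.3)²/26.3
   = 0.224 + 0.286 + 0.176 + 0.277
   = 0.96
p-value = 0.8102

Since p-value > α = 0.05, we fail to reject H₀.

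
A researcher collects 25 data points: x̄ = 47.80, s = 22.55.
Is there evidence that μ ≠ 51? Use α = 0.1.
One-sample t-test:
H₀: μ = 51
H₁: μ ≠ 51
df = n - 1 = 24
t = (x̄ - μ₀) / (s/√n) = (47.80 - 51) / (22.55/√25) = -0.710
p-value = 0.4848

Since p-value > α = 0.1, we fail to reject H₀.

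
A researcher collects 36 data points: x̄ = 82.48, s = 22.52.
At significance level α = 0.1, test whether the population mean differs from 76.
One-sample t-test:
H₀: μ = 76
H₁: μ ≠ 76
df = n - 1 = 35
t = (x̄ - μ₀) / (s/√n) = (82.48 - 76) / (22.52/√36) = 1.726
p-value = 0.0931

Since p-value < α = 0.1, we reject H₀.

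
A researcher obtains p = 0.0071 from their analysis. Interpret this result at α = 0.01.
Since p = 0.0071 < α = 0.01, reject H₀.
There is sufficient evidence to reject the null hypothesis; the result is statistically significant at the 0.01 level.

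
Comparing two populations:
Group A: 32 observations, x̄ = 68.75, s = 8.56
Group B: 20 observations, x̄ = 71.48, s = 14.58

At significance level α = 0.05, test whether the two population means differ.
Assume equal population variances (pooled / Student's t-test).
Student's two-sample t-test (equal variances):
H₀: μ₁ = μ₂
H₁: μ₁ ≠ μ₂
df = n₁ + n₂ - 2 = 50
Pooled variance s_p² = [(n₁-1)s₁² + (n₂-1)s₂²] / (n₁ + n₂ - 2) = [(31)(8.56²) + (19)(14.58²)] / 50 = 126.2087
SE = √(s_p²(1/n₁ + 1/n₂)) = √(126.2087 × (1/32 + 1/20)) = 3.2023
t = (x̄₁ - x̄₂) / SE = (68.75 - 71.48) / 3.2023 = -2.73 / 3.2023 = -0.853
p-value = 0.3980

Since p-value > α = 0.05, we fail to reject H₀.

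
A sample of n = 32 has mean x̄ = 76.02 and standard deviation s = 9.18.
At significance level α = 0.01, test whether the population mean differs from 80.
One-sample t-test:
H₀: μ = 80
H₁: μ ≠ 80
df = n - 1 = 31
t = (x̄ - μ₀) / (s/√n) = (76.02 - 80) / (9.18/√32) = -2.453
p-value = 0.0200

Since p-value > α = 0.01, we fail to reject H₀.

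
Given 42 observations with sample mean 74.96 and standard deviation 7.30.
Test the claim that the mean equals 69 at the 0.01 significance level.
One-sample t-test:
H₀: μ = 69
H₁: μ ≠ 69
df = n - 1 = 41
t = (x̄ - μ₀) / (s/√n) = (74.96 - 69) / (7.30/√42) = 5.291
p-value < 0.0001

Since p-value < α = 0.01, we reject H₀.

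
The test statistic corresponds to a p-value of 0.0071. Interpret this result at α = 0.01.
Since p = 0.0071 < α = 0.01, reject H₀.
There is sufficient evidence to reject the null hypothesis; the result is statistically significant at the 0.01 level.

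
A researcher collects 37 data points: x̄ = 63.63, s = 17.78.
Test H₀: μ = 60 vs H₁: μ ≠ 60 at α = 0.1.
One-sample t-test:
H₀: μ = 60
H₁: μ ≠ 60
df = n - 1 = 36
t = (x̄ - μ₀) / (s/√n) = (63.63 - 60) / (17.78/√37) = 1.242
p-value = 0.2223

Since p-value > α = 0.1, we fail to reject H₀.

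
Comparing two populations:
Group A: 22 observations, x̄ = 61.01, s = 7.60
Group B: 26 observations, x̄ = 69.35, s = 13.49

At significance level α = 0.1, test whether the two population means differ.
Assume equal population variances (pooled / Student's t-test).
Student's two-sample t-test (equal variances):
H₀: μ₁ = μ₂
H₁: μ₁ ≠ μ₂
df = n₁ + n₂ - 2 = 46
Pooled variance s_p² = [(n₁-1)s₁² + (n₂-1)s₂²] / (n₁ + n₂ - 2) = [(21)(7.60²) + (25)(13.49²)] / 46 = 125.2709
SE = √(s_p²(1/n₁ + 1/n₂)) = √(125.2709 × (1/22 + 1/26)) = 3.2423
t = (x̄₁ - x̄₂) / SE = (61.01 - 69.35) / 3.2423 = -8.34 / 3.2423 = -2.572
p-value = 0.0134

Since p-value < α = 0.1, we reject H₀.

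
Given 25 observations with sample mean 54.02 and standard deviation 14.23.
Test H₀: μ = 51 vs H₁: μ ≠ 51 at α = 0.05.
One-sample t-test:
H₀: μ = 51
H₁: μ ≠ 51
df = n - 1 = 24
t = (x̄ - μ₀) / (s/√n) = (54.02 - 51) / (14.23/√25) = 1.061
p-value = 0.2992

Since p-value > α = 0.05, we fail to reject H₀.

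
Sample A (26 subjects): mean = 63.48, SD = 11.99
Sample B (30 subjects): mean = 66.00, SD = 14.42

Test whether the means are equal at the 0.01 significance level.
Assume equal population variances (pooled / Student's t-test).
Student's two-sample t-test (equal variances):
H₀: μ₁ = μ₂
H₁: μ₁ ≠ μ₂
df = n₁ + n₂ - 2 = 54
Pooled variance s_p² = [(n₁-1)s₁² + (n₂-1)s₂²] / (n₁ + n₂ - 2) = [(25)(11.99²) + (29)(14.42²)] / 54 = 178.2252
SE = √(s_p²(1/n₁ + 1/n₂)) = √(178.2252 × (1/26 + 1/30)) = 3.5771
t = (x̄₁ - x̄₂) / SE = (63.48 - 66.00) / 3.5771 = -2.52 / 3.5771 = -0.704
p-value = 0.4842

Since p-value > α = 0.01, we fail to reject H₀.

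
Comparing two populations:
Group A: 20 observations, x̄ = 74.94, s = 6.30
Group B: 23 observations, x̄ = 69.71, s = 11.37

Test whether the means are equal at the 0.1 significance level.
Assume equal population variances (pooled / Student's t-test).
Student's two-sample t-test (equal variances):
H₀: μ₁ = μ₂
H₁: μ₁ ≠ μ₂
df = n₁ + n₂ - 2 = 41
Pooled variance s_p² = [(n₁-1)s₁² + (n₂-1)s₂²] / (n₁ + n₂ - 2) = [(19)(6.30²) + (22)(11.37²)] / 41 = 87.7610
SE = √(s_p²(1/n₁ + 1/n₂)) = √(87.7610 × (1/20 + 1/23)) = 2.8642
t = (x̄₁ - x̄₂) / SE = (74.94 - 69.71) / 2.8642 = 5.23 / 2.8642 = 1.826
p-value = 0.0751

Since p-value < α = 0.1, we reject H₀.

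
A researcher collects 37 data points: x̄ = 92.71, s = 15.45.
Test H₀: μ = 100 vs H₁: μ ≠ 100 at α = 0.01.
One-sample t-test:
H₀: μ = 100
H₁: μ ≠ 100
df = n - 1 = 36
t = (x̄ - μ₀) / (s/√n) = (92.71 - 100) / (15.45/√37) = -2.870
p-value = 0.0068

Since p-value < α = 0.01, we reject H₀.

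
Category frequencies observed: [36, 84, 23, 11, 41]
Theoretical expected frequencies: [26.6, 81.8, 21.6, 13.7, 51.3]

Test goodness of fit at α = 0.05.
Chi-square goodness of fit test:
H₀: observed counts match expected distribution
H₁: observed counts differ from expected distribution
df = k - 1 = 4
χ² = Σ(O - E)²/E
   = (36 - 26.6)²/26.6 + (84 - 81.8)²/81.8 + (23 - 21.6)²/21.6 + (11 - 13.7)²/13.7 + (41 - 51.3)²/51.3
   = 3.322 + 0.059 + 0.091 + 0.532 + 2.068
   = 6.07
p-value = 0.1938

Since p-value > α = 0.05, we fail to reject H₀.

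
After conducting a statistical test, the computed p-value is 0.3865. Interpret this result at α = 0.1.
Since p = 0.3865 > α = 0.1, fail to reject H₀.
There is insufficient evidence to reject the null hypothesis; the result is not statistically significant at the 0.1 level.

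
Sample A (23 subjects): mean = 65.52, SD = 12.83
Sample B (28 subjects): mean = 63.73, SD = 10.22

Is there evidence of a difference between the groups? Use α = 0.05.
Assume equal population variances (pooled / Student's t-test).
Student's two-sample t-test (equal variances):
H₀: μ₁ = μ₂
H₁: μ₁ ≠ μ₂
df = n₁ + n₂ - 2 = 49
Pooled variance s_p² = [(n₁-1)s₁² + (n₂-1)s₂²] / (n₁ + n₂ - 2) = [(22)(12.83²) + (27)(10.22²)] / 49 = 131.4592
SE = √(s_p²(1/n₁ + 1/n₂)) = √(131.4592 × (1/23 + 1/28)) = 3.2265
t = (x̄₁ - x̄₂) / SE = (65.52 - 63.73) / 3.2265 = 1.79 / 3.2265 = 0.555
p-value = 0.5816

Since p-value > α = 0.05, we fail to reject H₀.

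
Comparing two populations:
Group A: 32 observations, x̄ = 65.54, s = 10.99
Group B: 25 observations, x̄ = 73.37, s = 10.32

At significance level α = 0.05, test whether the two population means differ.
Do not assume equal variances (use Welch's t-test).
Welch's two-sample t-test:
H₀: μ₁ = μ₂
H₁: μ₁ ≠ μ₂
s₁²/n₁ = 10.99²/32 = 3.7744,  s₂²/n₂ = 10.32²/25 = 4.2601
SE = √(s₁²/n₁ + s₂²/n₂) = √(3.7744 + 4.2601) = 2.8345
df (Welch-Satterthwaite) = (s₁²/n₁ + s₂²/n₂)² / [(s₁²/n₁)²/(n₁-1) + (s₂²/n₂)²/(n₂-1)] ≈ 53.10
t = (x̄₁ - x̄₂) / SE = (65.54 - 73.37) / 2.8345 = -7.83 / 2.8345 = -2.762
p-value = 0.0079

Since p-value < α = 0.05, we reject H₀.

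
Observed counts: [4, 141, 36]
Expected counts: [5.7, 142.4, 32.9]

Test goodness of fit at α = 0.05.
Chi-square goodness of fit test:
H₀: observed counts match expected distribution
H₁: observed counts differ from expected distribution
df = k - 1 = 2
χ² = Σ(O - E)²/E
   = (4 - 5.7)²/5.7 + (141 - 142.4)²/142.4 + (36 - 32.9)²/32.9
   = 0.507 + 0.014 + 0.292
   = 0.81
p-value = 0.6660

Since p-value > α = 0.05, we fail to reject H₀.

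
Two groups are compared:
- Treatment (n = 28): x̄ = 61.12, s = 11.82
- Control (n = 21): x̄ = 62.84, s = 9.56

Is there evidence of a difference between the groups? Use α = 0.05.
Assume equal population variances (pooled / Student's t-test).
Student's two-sample t-test (equal variances):
H₀: μ₁ = μ₂
H₁: μ₁ ≠ μ₂
df = n₁ + n₂ - 2 = 47
Pooled variance s_p² = [(n₁-1)s₁² + (n₂-1)s₂²] / (n₁ + n₂ - 2) = [(27)(11.82²) + (20)(9.56²)] / 47 = 119.1512
SE = √(s_p²(1/n₁ + 1/n₂)) = √(119.1512 × (1/28 + 1/21)) = 3.1511
t = (x̄₁ - x̄₂) / SE = (61.12 - 62.84) / 3.1511 = -1.72 / 3.1511 = -0.546
p-value = 0.5878

Since p-value > α = 0.05, we fail to reject H₀.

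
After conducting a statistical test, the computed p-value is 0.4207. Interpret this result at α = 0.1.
Since p = 0.4207 > α = 0.1, fail to reject H₀.
There is insufficient evidence to reject the null hypothesis; the result is not statistically significant at the 0.1 level.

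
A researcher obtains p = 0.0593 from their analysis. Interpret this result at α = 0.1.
Since p = 0.0593 < α = 0.1, reject H₀.
There is sufficient evidence to reject the null hypothesis; the result is statistically significant at the 0.1 level.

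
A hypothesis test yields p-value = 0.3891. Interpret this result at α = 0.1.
Since p = 0.3891 > α = 0.1, fail to reject H₀.
There is insufficient evidence to reject the null hypothesis; the result is not statistically significant at the 0.1 level.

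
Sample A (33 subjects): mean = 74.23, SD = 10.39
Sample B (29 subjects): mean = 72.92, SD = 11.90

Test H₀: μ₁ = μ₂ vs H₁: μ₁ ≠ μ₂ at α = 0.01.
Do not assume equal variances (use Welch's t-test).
Welch's two-sample t-test:
H₀: μ₁ = μ₂
H₁: μ₁ ≠ μ₂
s₁²/n₁ = 10.39²/33 = 3.2713,  s₂²/n₂ = 11.90²/29 = 4.8831
SE = √(s₁²/n₁ + s₂²/n₂) = √(3.2713 + 4.8831) = 2.8556
df (Welch-Satterthwaite) = (s₁²/n₁ + s₂²/n₂)² / [(s₁²/n₁)²/(n₁-1) + (s₂²/n₂)²/(n₂-1)] ≈ 56.07
t = (x̄₁ - x̄₂) / SE = (74.23 - 72.92) / 2.8556 = 1.31 / 2.8556 = 0.459
p-value = 0.6482

Since p-value > α = 0.01, we fail to reject H₀.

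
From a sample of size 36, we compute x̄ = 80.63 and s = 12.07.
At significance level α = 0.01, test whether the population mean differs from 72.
One-sample t-test:
H₀: μ = 72
H₁: μ ≠ 72
df = n - 1 = 35
t = (x̄ - μ₀) / (s/√n) = (80.63 - 72) / (12.07/√36) = 4.290
p-value = 0.0001

Since p-value < α = 0.01, we reject H₀.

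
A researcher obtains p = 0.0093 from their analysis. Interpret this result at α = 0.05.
Since p = 0.0093 < α = 0.05, reject H₀.
There is sufficient evidence to reject the null hypothesis; the result is statistically significant at the 0.05 level.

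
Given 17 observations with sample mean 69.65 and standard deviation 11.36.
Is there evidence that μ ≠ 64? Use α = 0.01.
One-sample t-test:
H₀: μ = 64
H₁: μ ≠ 64
df = n - 1 = 16
t = (x̄ - μ₀) / (s/√n) = (69.65 - 64) / (11.36/√17) = 2.051
p-value = 0.0571

Since p-value > α = 0.01, we fail to reject H₀.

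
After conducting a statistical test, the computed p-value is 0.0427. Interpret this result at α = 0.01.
Since p = 0.0427 > α = 0.01, fail to reject H₀.
There is insufficient evidence to reject the null hypothesis; the result is not statistically significant at the 0.01 level.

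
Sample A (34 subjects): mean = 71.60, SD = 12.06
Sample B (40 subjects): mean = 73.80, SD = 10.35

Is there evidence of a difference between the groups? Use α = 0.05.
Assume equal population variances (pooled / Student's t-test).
Student's two-sample t-test (equal variances):
H₀: μ₁ = μ₂
H₁: μ₁ ≠ μ₂
df = n₁ + n₂ - 2 = 72
Pooled variance s_p² = [(n₁-1)s₁² + (n₂-1)s₂²] / (n₁ + n₂ - 2) = [(33)(12.06²) + (39)(10.35²)] / 72 = 124.6863
SE = √(s_p²(1/n₁ + 1/n₂)) = √(124.6863 × (1/34 + 1/40)) = 2.6047
t = (x̄₁ - x̄₂) / SE = (71.60 - 73.80) / 2.6047 = -2.20 / 2.6047 = -0.845
p-value = 0.4011

Since p-value > α = 0.05, we fail to reject H₀.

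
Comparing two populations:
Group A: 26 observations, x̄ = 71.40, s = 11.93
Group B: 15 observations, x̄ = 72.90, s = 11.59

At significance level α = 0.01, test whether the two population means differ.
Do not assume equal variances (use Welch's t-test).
Welch's two-sample t-test:
H₀: μ₁ = μ₂
H₁: μ₁ ≠ μ₂
s₁²/n₁ = 11.93²/26 = 5.4740,  s₂²/n₂ = 11.59²/15 = 8.9552
SE = √(s₁²/n₁ + s₂²/n₂) = √(5.4740 + 8.9552) = 3.7986
df (Welch-Satterthwaite) = (s₁²/n₁ + s₂²/n₂)² / [(s₁²/n₁)²/(n₁-1) + (s₂²/n₂)²/(n₂-1)] ≈ 30.06
t = (x̄₁ - x̄₂) / SE = (71.40 - 72.90) / 3.7986 = -1.50 / 3.7986 = -0.395
p-value = 0.6957

Since p-value > α = 0.01, we fail to reject H₀.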